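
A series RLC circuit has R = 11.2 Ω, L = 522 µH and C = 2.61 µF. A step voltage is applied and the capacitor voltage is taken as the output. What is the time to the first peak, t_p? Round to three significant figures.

t_p ≈ 0.000126 s

For a series RLC circuit (capacitor voltage as output), ω_n = 1/√(LC) = 1/√(522 µH · 2.61 µF) = 27100 rad/s.
ζ = (R/2)·√(C/L) = (11.2/2)·√(2.61 µF/522 µH) = 0.396.
ω_d = 27100·√(1 − 0.396²) = 24900 rad/s. t_p = π/ω_d = 0.000126 s.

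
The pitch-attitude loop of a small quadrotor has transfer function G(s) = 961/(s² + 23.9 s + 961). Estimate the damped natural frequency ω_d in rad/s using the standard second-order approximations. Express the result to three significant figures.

Comparing the denominator to s² + 2ζω_n s + ω_n²: ω_n = √961 = 31.0 rad/s, and 2ζω_n = 23.9 so ζ = 23.9/(2·31.0) = 0.385.
ω_d = 31.0·√(1 − 0.385²) = 28.6 rad/s.

ω_d ≈ 28.6 rad/s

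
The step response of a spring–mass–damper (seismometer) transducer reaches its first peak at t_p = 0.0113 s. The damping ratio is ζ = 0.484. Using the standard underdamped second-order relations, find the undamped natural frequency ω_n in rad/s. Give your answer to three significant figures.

ω_n ≈ 318 rad/s

Peak time t_p = π/ω_d, so ω_d = π/t_p = π/0.0113 = 278 rad/s.
ω_n = ω_d/√(1−ζ²) = 278/√0.766 = 318 rad/s.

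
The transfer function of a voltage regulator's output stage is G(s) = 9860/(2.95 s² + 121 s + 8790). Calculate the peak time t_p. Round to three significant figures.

t_p ≈ 0.0621 s

Dividing through by 2.95: denominator becomes s² + 41.02 s + 2980.
So ω_n = √2980 = 54.6 rad/s and ζ = 41.02/(2·54.6) = 0.376.
The damped frequency ω_d = ω_n√(1−ζ²) = 50.6 rad/s. t_p = π/ω_d = 0.0621 s.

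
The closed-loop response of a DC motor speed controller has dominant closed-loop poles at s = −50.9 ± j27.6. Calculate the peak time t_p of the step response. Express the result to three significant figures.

t_p = π/ω_d with ω_d = 27.6 (the imaginary part), so t_p = 0.114 s.

t_p ≈ 0.114 s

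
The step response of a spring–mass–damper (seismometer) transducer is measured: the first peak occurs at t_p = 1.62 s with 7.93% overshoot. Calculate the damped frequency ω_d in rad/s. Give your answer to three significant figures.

ω_d ≈ 1.94 rad/s

t_p = π/ω_d, so ω_d = π/1.62 = 1.94 rad/s.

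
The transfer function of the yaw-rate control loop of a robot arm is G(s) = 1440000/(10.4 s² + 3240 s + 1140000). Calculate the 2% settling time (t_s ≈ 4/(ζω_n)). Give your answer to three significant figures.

Dividing through by 10.4: denominator becomes s² + 311.5 s + 109600.
So ω_n = √109600 = 331 rad/s and ζ = 311.5/(2·331) = 0.470.
t_s ≈ 4/(ζω_n) = 0.0257 s.

t_s ≈ 0.0257 s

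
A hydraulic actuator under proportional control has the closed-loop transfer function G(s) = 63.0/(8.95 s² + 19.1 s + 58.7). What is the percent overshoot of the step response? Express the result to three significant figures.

Dividing through by 8.95: denominator becomes s² + 2.134 s + 6.559.
So ω_n = √6.559 = 2.56 rad/s and ζ = 2.134/(2·2.56) = 0.417.
%OS = 100·exp(−πζ/√(1−ζ²)) = 23.7%.

%OS ≈ 23.7%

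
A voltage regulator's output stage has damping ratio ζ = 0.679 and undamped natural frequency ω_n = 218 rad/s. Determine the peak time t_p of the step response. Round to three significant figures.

t_p ≈ 0.0196 s

The damped frequency is ω_d = ω_n√(1−ζ²) = 218·√(1−0.461) = 160 rad/s.
Peak time t_p = π/ω_d = π/160 = 0.0196 s.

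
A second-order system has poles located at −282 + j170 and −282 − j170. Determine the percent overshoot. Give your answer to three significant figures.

%OS ≈ 0.545%

|pole| = ω_n = √(282² + 170²) = 329 rad/s; ζ = cos θ = σ/ω_n = 0.856.
%OS = 100 e^{−πζ/√(1−ζ²)} with ζ = 0.856 gives 0.545%.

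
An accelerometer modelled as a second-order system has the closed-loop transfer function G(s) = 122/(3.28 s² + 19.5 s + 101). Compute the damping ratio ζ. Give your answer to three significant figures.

Dividing through by 3.28: denominator becomes s² + 5.945 s + 30.79.
So ω_n = √30.79 = 5.55 rad/s and ζ = 5.945/(2·5.55) = 0.536.

ζ ≈ 0.536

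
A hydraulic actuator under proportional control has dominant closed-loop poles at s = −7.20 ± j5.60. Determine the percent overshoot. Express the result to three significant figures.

%OS ≈ 1.76%

With σ = 7.20, ω_d = 5.60: ω_n = √(σ²+ω_d²) = 9.12 rad/s, ζ = σ/ω_n = 0.789.
%OS = 100 e^{−πζ/√(1−ζ²)} with ζ = 0.789 gives 1.76%.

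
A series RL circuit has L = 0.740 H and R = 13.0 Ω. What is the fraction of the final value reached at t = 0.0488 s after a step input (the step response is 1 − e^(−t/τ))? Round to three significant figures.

τ = L/R = 0.740/13.0 = 0.0569 s.
y(t)/y_∞ = 1 − e^(−t/τ) = 1 − e^(−0.0488/0.0569) = 1 − e^(−0.857) = 0.576.

y/y_∞ ≈ 0.576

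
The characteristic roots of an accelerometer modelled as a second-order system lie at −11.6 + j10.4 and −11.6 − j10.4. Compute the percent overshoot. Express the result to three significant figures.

%OS ≈ 3.01%

With σ = 11.6, ω_d = 10.4: ω_n = √(σ²+ω_d²) = 15.6 rad/s, ζ = σ/ω_n = 0.745.
Overshoot: exp(−π·0.745/√(1−0.745²)) = 0.0301, i.e. 3.01%.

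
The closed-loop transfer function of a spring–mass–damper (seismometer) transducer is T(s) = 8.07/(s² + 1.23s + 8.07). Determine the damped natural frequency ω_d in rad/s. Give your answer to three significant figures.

Matching coefficients with s² + 2ζω_n s + ω_n² gives ω_n² = 8.07 ⇒ ω_n = 2.84 rad/s, and ζ = 1.23/(2ω_n) = 0.216.
ω_d = 2.84·√(1 − 0.216²) = 2.77 rad/s.

ω_d ≈ 2.77 rad/s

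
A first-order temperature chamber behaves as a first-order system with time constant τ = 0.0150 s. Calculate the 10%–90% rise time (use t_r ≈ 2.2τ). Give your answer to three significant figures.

t_r ≈ 2.2τ = 0.0330 s.

t_r ≈ 0.0330 s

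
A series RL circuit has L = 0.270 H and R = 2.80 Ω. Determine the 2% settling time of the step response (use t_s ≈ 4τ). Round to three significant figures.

t_s ≈ 0.386 s

τ = L/R = 0.270/2.80 = 0.0964 s.
t_s ≈ 4τ = 0.386 s.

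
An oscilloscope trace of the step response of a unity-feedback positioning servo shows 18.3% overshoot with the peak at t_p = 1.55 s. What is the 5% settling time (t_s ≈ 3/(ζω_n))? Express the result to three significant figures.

From the overshoot, ζ = −ln(OS)/√(π²+ln²(OS)) = 0.476.
t_p = π/ω_d ⇒ ω_d = 2.03 rad/s; then ω_n = ω_d/√(1−ζ²) = 2.30 rad/s.
t_s ≈ 3/(ζω_n) = 3/(0.476·2.30) = 2.74 s.

t_s ≈ 2.74 s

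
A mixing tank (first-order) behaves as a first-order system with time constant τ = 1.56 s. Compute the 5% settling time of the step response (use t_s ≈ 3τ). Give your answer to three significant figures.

t_s ≈ 3τ = 4.68 s.

t_s ≈ 4.68 s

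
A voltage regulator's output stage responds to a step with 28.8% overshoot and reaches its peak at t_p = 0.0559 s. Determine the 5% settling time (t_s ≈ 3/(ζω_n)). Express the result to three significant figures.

The overshoot fixes ζ = −ln(OS)/√(π²+ln²(OS)) = 0.368.
From t_p = π/ω_d, ω_d = π/0.0559 = 56.2 rad/s, so ω_n = ω_d/√(1−ζ²) = 60.5 rad/s.
t_s ≈ 3/(ζω_n) = 3/(0.368·60.5) = 0.135 s.

t_s ≈ 0.135 s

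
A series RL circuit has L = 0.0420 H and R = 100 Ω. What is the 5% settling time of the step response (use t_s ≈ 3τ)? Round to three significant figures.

τ = L/R = 0.0420/100 = 0.000420 s.
t_s ≈ 3τ = 0.00126 s.

t_s ≈ 0.00126 s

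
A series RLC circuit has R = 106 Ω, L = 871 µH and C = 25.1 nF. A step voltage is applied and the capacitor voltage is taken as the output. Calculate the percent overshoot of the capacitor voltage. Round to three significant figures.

%OS ≈ 39.4%

For a series RLC circuit (capacitor voltage as output), ω_n = 1/√(LC) = 1/√(871 µH · 25.1 nF) = 214000 rad/s.
ζ = (R/2)·√(C/L) = (106/2)·√(25.1 nF/871 µH) = 0.285.
%OS = 100·exp(−πζ/√(1−ζ²)) = 39.4%.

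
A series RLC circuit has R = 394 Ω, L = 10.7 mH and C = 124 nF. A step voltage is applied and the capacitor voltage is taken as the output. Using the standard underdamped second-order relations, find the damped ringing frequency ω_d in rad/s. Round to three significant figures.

For a series RLC circuit (capacitor voltage as output), ω_n = 1/√(LC) = 1/√(10.7 mH · 124 nF) = 27500 rad/s.
ζ = (R/2)·√(C/L) = (394/2)·√(124 nF/10.7 mH) = 0.671.
The damped frequency ω_d = ω_n√(1−ζ²) = 20400 rad/s.

ω_d ≈ 20400 rad/s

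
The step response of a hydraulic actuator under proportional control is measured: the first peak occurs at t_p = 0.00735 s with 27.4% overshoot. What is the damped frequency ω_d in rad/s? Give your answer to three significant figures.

ω_d ≈ 427 rad/s

t_p = π/ω_d, so ω_d = π/0.00735 = 427 rad/s.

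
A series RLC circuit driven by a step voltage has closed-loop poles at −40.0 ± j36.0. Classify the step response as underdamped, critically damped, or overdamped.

underdamped

Since the poles form a complex-conjugate pair with nonzero imaginary part, the response is underdamped.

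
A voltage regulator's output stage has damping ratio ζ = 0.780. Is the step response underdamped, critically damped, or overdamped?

underdamped

Since ζ = 0.780 < 1, the system is underdamped.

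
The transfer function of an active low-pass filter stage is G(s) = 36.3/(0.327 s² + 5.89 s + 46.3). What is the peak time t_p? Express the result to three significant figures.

Dividing through by 0.327: denominator becomes s² + 18.01 s + 141.6.
So ω_n = √141.6 = 11.9 rad/s and ζ = 18.01/(2·11.9) = 0.757.
ω_d = ω_n√(1−ζ²) = 7.78 rad/s. t_p = π/ω_d = 0.404 s.

t_p ≈ 0.404 s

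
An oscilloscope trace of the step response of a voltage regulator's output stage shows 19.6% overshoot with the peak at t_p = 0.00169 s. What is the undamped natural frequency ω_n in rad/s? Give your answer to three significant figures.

The overshoot fixes ζ = −ln(OS)/√(π²+ln²(OS)) = 0.460.
From t_p = π/ω_d, ω_d = π/0.00169 = 1860 rad/s, so ω_n = ω_d/√(1−ζ²) = 2090 rad/s.

ω_n ≈ 2090 rad/s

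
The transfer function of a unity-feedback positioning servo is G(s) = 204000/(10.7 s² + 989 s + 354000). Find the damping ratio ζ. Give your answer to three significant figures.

Dividing through by 10.7: denominator becomes s² + 92.43 s + 33080.
So ω_n = √33080 = 182 rad/s and ζ = 92.43/(2·182) = 0.254.

ζ ≈ 0.254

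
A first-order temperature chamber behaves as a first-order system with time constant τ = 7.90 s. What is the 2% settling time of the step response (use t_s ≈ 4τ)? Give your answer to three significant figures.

t_s ≈ 31.6 s

t_s ≈ 4τ = 31.6 s.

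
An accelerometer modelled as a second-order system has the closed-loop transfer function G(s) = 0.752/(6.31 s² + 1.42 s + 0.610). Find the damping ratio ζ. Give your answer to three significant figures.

Dividing through by 6.31: denominator becomes s² + 0.2250 s + 0.09667.
So ω_n = √0.09667 = 0.311 rad/s and ζ = 0.2250/(2·0.311) = 0.362.

ζ ≈ 0.362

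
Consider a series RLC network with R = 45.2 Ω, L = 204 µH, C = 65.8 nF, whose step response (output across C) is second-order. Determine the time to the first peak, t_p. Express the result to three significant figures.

For a series RLC circuit (capacitor voltage as output), ω_n = 1/√(LC) = 1/√(204 µH · 65.8 nF) = 273000 rad/s.
ζ = (R/2)·√(C/L) = (45.2/2)·√(65.8 nF/204 µH) = 0.406.
ω_d = 273000·√(1 − 0.406²) = 249000 rad/s. t_p = π/ω_d = 0.0000126 s.

t_p ≈ 0.0000126 s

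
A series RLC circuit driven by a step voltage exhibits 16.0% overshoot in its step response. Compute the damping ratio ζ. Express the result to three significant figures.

From %OS = 100·exp(−πζ/√(1−ζ²)), invert to get ζ = −ln(OS)/√(π² + ln²(OS)) with OS = 0.160.
−ln 0.160 = 1.833, so ζ = 1.833/√(π² + 3.358) = 0.504.

ζ ≈ 0.504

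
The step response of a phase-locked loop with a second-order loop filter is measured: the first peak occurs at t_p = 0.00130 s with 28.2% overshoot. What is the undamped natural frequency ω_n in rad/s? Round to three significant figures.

ω_n ≈ 2610 rad/s

The overshoot fixes ζ = −ln(OS)/√(π²+ln²(OS)) = 0.374.
From t_p = π/ω_d, ω_d = π/0.00130 = 2420 rad/s, so ω_n = ω_d/√(1−ζ²) = 2610 rad/s.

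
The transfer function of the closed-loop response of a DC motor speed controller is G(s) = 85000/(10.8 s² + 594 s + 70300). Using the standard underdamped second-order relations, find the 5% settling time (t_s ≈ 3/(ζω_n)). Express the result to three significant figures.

t_s ≈ 0.109 s

Dividing through by 10.8: denominator becomes s² + 55.00 s + 6509.
So ω_n = √6509 = 80.7 rad/s and ζ = 55.00/(2·80.7) = 0.341.
t_s ≈ 3/(ζω_n) = 0.109 s.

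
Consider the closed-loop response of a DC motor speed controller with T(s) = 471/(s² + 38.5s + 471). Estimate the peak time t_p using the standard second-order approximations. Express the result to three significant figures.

Comparing the denominator to s² + 2ζω_n s + ω_n²: ω_n = √471 = 21.7 rad/s, and 2ζω_n = 38.5 so ζ = 38.5/(2·21.7) = 0.887.
The damped frequency ω_d = ω_n√(1−ζ²) = 10.0 rad/s. Then t_p = π/ω_d = 0.313 s.

t_p ≈ 0.313 s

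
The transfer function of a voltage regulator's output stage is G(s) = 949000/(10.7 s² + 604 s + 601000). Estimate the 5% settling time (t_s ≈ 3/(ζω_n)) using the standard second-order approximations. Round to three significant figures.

t_s ≈ 0.106 s

Dividing through by 10.7: denominator becomes s² + 56.45 s + 56170.
So ω_n = √56170 = 237 rad/s and ζ = 56.45/(2·237) = 0.119.
t_s ≈ 3/(ζω_n) = 0.106 s.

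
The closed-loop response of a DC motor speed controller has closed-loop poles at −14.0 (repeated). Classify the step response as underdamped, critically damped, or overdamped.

Since there is a repeated negative-real pole, the response is critically damped.

critically damped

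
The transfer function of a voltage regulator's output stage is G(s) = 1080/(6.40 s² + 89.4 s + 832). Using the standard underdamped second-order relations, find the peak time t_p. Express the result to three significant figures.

t_p ≈ 0.349 s

Dividing through by 6.40: denominator becomes s² + 13.97 s + 130.0.
So ω_n = √130.0 = 11.4 rad/s and ζ = 13.97/(2·11.4) = 0.613.
ω_d = ω_n√(1−ζ²) = 9.01 rad/s. t_p = π/ω_d = 0.349 s.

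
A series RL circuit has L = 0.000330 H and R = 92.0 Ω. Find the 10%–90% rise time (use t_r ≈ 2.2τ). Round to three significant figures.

τ = L/R = 0.000330/92.0 = 0.00000359 s.
t_r ≈ 2.2τ = 0.00000789 s.

t_r ≈ 0.00000789 s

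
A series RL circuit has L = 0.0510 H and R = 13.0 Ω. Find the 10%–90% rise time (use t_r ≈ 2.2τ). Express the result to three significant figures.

τ = L/R = 0.0510/13.0 = 0.00392 s.
t_r ≈ 2.2τ = 0.00863 s.

t_r ≈ 0.00863 s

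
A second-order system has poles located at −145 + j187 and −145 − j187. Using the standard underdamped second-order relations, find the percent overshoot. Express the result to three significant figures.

|pole| = ω_n = √(145² + 187²) = 237 rad/s; ζ = cos θ = σ/ω_n = 0.613.
%OS = 100·exp(−πζ/√(1−ζ²)) = 8.75%.

%OS ≈ 8.75%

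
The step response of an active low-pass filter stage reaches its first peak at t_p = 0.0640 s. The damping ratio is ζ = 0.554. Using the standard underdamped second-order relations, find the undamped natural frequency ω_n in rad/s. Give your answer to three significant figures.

ω_n ≈ 59.0 rad/s

Peak time t_p = π/ω_d, so ω_d = π/t_p = π/0.0640 = 49.1 rad/s.
ω_n = ω_d/√(1−ζ²) = 49.1/√0.693 = 59.0 rad/s.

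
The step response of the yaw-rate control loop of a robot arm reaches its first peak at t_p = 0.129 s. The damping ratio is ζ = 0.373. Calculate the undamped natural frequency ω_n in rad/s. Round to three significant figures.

Peak time t_p = π/ω_d, so ω_d = π/t_p = π/0.129 = 24.4 rad/s.
ω_n = ω_d/√(1−ζ²) = 24.4/√0.861 = 26.2 rad/s.

ω_n ≈ 26.2 rad/s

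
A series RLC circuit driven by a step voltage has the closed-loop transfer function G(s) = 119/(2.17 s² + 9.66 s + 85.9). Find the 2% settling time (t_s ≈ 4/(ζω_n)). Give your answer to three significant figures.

Dividing through by 2.17: denominator becomes s² + 4.452 s + 39.59.
So ω_n = √39.59 = 6.29 rad/s and ζ = 4.452/(2·6.29) = 0.354.
t_s ≈ 4/(ζω_n) = 1.80 s.

t_s ≈ 1.80 s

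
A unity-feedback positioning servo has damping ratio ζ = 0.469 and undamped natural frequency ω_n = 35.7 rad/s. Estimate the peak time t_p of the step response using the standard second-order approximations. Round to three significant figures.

t_p ≈ 0.0996 s

The damped frequency is ω_d = ω_n√(1−ζ²) = 35.7·√(1−0.220) = 31.5 rad/s.
Peak time t_p = π/ω_d = π/31.5 = 0.0996 s.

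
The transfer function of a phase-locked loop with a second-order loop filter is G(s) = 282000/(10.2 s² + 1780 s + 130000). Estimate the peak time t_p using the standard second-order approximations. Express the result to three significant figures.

t_p ≈ 0.0439 s

Dividing through by 10.2: denominator becomes s² + 174.5 s + 12750.
So ω_n = √12750 = 113 rad/s and ζ = 174.5/(2·113) = 0.773.
ω_d = 113·√(1 − 0.773²) = 71.6 rad/s. t_p = π/ω_d = 0.0439 s.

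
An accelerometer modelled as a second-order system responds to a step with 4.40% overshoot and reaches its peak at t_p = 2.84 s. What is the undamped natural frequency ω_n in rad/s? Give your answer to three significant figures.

From the overshoot, ζ = −ln(OS)/√(π²+ln²(OS)) = 0.705.
From t_p = π/ω_d, ω_d = π/2.84 = 1.11 rad/s, so ω_n = ω_d/√(1−ζ²) = 1.56 rad/s.

ω_n ≈ 1.56 rad/s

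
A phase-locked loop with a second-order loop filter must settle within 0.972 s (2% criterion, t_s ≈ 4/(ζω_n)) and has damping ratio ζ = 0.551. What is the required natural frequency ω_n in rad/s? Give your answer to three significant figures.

Rearranging t_s ≈ 4/(ζω_n) gives ω_n = 4/(ζ·t_s) = 4/(0.551 × 0.972) = 7.47 rad/s.

ω_n ≈ 7.47 rad/s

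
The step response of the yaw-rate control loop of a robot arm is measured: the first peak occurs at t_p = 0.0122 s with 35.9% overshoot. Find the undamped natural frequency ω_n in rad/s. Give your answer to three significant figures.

ζ from %OS: ζ = |ln 0.359|/√(π²+ln²0.359) = 0.310.
From t_p = π/ω_d, ω_d = π/0.0122 = 258 rad/s, so ω_n = ω_d/√(1−ζ²) = 271 rad/s.

ω_n ≈ 271 rad/s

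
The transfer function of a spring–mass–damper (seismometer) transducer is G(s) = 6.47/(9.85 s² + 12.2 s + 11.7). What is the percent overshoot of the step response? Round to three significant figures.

%OS ≈ 11.4%

Dividing through by 9.85: denominator becomes s² + 1.239 s + 1.188.
So ω_n = √1.188 = 1.09 rad/s and ζ = 1.239/(2·1.09) = 0.568.
%OS = 100·exp(−πζ/√(1−ζ²)) = 11.4%.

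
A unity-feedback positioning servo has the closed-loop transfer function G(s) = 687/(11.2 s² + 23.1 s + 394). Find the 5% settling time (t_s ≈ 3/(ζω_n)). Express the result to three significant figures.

Dividing through by 11.2: denominator becomes s² + 2.063 s + 35.18.
So ω_n = √35.18 = 5.93 rad/s and ζ = 2.063/(2·5.93) = 0.174.
t_s ≈ 3/(ζω_n) = 2.91 s.

t_s ≈ 2.91 s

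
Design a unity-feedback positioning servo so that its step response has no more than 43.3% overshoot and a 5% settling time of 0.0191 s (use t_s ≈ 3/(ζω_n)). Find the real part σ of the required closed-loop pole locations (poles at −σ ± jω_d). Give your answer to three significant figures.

The settling-time spec alone fixes σ = ζω_n = 3/t_s = 3/0.0191 = 157.
(Overshoot then fixes ζ = 0.257 and hence ω_d = σ·√(1−ζ²)/ζ = 590 rad/s.)

σ ≈ 157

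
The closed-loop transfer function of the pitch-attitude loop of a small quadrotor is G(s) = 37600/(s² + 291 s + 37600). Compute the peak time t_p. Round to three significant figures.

ω_n = √37600 = 194 rad/s; ζ = 291/(2·194) = 0.750.
ω_d = 194·√(1 − 0.750²) = 128 rad/s. Then t_p = π/ω_d = 0.0245 s.

t_p ≈ 0.0245 s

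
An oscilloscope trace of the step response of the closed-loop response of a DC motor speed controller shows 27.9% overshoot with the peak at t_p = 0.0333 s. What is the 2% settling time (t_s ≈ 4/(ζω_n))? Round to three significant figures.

t_s ≈ 0.104 s

From the overshoot, ζ = −ln(OS)/√(π²+ln²(OS)) = 0.376.
From t_p = π/ω_d, ω_d = π/0.0333 = 94.3 rad/s, so ω_n = ω_d/√(1−ζ²) = 102 rad/s.
t_s ≈ 4/(ζω_n) = 4/(0.376·102) = 0.104 s.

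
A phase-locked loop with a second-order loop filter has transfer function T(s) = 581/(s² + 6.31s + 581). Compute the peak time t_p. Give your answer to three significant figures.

t_p ≈ 0.131 s

Matching coefficients with s² + 2ζω_n s + ω_n² gives ω_n² = 581 ⇒ ω_n = 24.1 rad/s, and ζ = 6.31/(2ω_n) = 0.131.
The damped frequency ω_d = ω_n√(1−ζ²) = 23.9 rad/s. Then t_p = π/ω_d = 0.131 s.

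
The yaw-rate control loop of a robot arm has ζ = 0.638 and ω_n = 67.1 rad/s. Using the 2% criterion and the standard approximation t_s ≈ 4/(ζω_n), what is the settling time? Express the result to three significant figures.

t_s ≈ 0.0934 s

t_s ≈ 4/(ζω_n) = 4/(0.638 × 67.1) = 0.0934 s.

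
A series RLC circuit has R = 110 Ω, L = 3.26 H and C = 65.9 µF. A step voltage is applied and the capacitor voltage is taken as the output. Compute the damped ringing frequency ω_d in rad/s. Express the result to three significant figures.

For a series RLC circuit (capacitor voltage as output), ω_n = 1/√(LC) = 1/√(3.26 H · 65.9 µF) = 68.2 rad/s.
ζ = (R/2)·√(C/L) = (110/2)·√(65.9 µF/3.26 H) = 0.247.
The damped frequency ω_d = ω_n√(1−ζ²) = 66.1 rad/s.

ω_d ≈ 66.1 rad/s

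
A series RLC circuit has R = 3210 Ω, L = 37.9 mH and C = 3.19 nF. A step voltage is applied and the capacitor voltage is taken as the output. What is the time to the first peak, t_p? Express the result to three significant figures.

For a series RLC circuit (capacitor voltage as output), ω_n = 1/√(LC) = 1/√(37.9 mH · 3.19 nF) = 90900 rad/s.
ζ = (R/2)·√(C/L) = (3210/2)·√(3.19 nF/37.9 mH) = 0.466.
ω_d = 90900·√(1 − 0.466²) = 80500 rad/s. t_p = π/ω_d = 0.0000390 s.

t_p ≈ 0.0000390 s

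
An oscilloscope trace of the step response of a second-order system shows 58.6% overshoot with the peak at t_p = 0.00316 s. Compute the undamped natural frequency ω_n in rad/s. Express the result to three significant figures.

ω_n ≈ 1010 rad/s

ζ from %OS: ζ = |ln 0.586|/√(π²+ln²0.586) = 0.168.
From t_p = π/ω_d, ω_d = π/0.00316 = 994 rad/s, so ω_n = ω_d/√(1−ζ²) = 1010 rad/s.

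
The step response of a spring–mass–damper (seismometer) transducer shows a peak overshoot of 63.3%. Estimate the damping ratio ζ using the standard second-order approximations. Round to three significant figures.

ζ = −ln(OS)/√(π² + (ln OS)²). With OS = 0.633, ln OS = −0.4573 and ζ = 0.4573/3.175 = 0.144.

ζ ≈ 0.144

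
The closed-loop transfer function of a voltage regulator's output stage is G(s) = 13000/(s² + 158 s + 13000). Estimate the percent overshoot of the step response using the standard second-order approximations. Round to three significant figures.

%OS ≈ 4.89%

ω_n = √13000 = 114 rad/s; ζ = 158/(2·114) = 0.693.
%OS = 100·exp(−πζ/√(1−ζ²)) = 4.89%.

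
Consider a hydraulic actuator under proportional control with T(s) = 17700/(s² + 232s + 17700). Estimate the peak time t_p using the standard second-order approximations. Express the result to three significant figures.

Comparing the denominator to s² + 2ζω_n s + ω_n²: ω_n = √17700 = 133 rad/s, and 2ζω_n = 232 so ζ = 232/(2·133) = 0.872.
ω_d = 133·√(1 − 0.872²) = 65.1 rad/s. Then t_p = π/ω_d = 0.0482 s.

t_p ≈ 0.0482 s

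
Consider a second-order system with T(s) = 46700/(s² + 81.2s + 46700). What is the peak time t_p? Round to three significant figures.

t_p ≈ 0.0148 s

Matching coefficients with s² + 2ζω_n s + ω_n² gives ω_n² = 46700 ⇒ ω_n = 216 rad/s, and ζ = 81.2/(2ω_n) = 0.188.
ω_d = 216·√(1 − 0.188²) = 212 rad/s. Then t_p = π/ω_d = 0.0148 s.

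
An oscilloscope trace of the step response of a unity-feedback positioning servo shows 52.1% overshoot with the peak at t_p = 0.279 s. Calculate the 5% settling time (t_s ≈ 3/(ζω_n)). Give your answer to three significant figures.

t_s ≈ 1.28 s

The overshoot fixes ζ = −ln(OS)/√(π²+ln²(OS)) = 0.203.
t_p = π/ω_d ⇒ ω_d = 11.3 rad/s; then ω_n = ω_d/√(1−ζ²) = 11.5 rad/s.
t_s ≈ 3/(ζω_n) = 3/(0.203·11.5) = 1.28 s.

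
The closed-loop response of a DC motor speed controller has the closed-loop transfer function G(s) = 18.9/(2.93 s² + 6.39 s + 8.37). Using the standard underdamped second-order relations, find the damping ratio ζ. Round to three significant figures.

Dividing through by 2.93: denominator becomes s² + 2.181 s + 2.857.
So ω_n = √2.857 = 1.69 rad/s and ζ = 2.181/(2·1.69) = 0.645.

ζ ≈ 0.645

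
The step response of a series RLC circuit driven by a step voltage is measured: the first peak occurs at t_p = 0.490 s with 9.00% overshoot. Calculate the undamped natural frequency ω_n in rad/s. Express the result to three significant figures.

ζ from %OS: ζ = |ln 0.0900|/√(π²+ln²0.0900) = 0.608.
From t_p = π/ω_d, ω_d = π/0.490 = 6.41 rad/s, so ω_n = ω_d/√(1−ζ²) = 8.08 rad/s.

ω_n ≈ 8.08 rad/s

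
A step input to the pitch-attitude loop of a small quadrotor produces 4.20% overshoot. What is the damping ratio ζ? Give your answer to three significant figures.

From %OS = 100·exp(−πζ/√(1−ζ²)), invert to get ζ = −ln(OS)/√(π² + ln²(OS)) with OS = 0.0420.
−ln 0.0420 = 3.170, so ζ = 3.170/√(π² + 10.05) = 0.710.

ζ ≈ 0.710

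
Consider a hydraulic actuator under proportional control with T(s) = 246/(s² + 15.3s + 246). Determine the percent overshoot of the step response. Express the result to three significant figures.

Comparing the denominator to s² + 2ζω_n s + ω_n²: ω_n = √246 = 15.7 rad/s, and 2ζω_n = 15.3 so ζ = 15.3/(2·15.7) = 0.488.
%OS = 100·exp(−πζ/√(1−ζ²)) = 17.3%.

%OS ≈ 17.3%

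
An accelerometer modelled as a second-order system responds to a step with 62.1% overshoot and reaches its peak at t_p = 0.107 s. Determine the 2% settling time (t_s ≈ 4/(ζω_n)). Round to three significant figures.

t_s ≈ 0.898 s

The overshoot fixes ζ = −ln(OS)/√(π²+ln²(OS)) = 0.150.
From t_p = π/ω_d, ω_d = π/0.107 = 29.4 rad/s, so ω_n = ω_d/√(1−ζ²) = 29.7 rad/s.
t_s ≈ 4/(ζω_n) = 4/(0.150·29.7) = 0.898 s.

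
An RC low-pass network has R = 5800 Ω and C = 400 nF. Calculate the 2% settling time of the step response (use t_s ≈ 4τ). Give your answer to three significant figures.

τ = RC = 5800 × 400 nF = 0.00232 s.
t_s ≈ 4τ = 0.00928 s.

t_s ≈ 0.00928 s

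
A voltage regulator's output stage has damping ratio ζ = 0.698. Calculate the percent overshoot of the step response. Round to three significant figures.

%OS ≈ 4.68%

For an underdamped second-order system, %OS = 100·exp(−πζ/√(1−ζ²)).
πζ/√(1−ζ²) = π·0.698/√(1−0.487) = 3.062, so %OS = 100·e^(−3.062) = 4.68%.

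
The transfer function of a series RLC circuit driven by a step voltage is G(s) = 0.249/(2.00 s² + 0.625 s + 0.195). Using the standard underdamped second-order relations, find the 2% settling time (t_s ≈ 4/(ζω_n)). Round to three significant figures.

Dividing through by 2.00: denominator becomes s² + 0.3125 s + 0.09750.
So ω_n = √0.09750 = 0.312 rad/s and ζ = 0.3125/(2·0.312) = 0.500.
t_s ≈ 4/(ζω_n) = 25.6 s.

t_s ≈ 25.6 s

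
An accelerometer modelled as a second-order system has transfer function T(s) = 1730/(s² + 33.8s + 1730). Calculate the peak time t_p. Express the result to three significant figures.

Comparing the denominator to s² + 2ζω_n s + ω_n²: ω_n = √1730 = 41.6 rad/s, and 2ζω_n = 33.8 so ζ = 33.8/(2·41.6) = 0.406.
ω_d = 41.6·√(1 − 0.406²) = 38.0 rad/s. Then t_p = π/ω_d = 0.0827 s.

t_p ≈ 0.0827 s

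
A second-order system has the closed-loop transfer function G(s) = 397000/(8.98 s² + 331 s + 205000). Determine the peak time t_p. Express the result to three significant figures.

Dividing through by 8.98: denominator becomes s² + 36.86 s + 22830.
So ω_n = √22830 = 151 rad/s and ζ = 36.86/(2·151) = 0.122.
The damped frequency ω_d = ω_n√(1−ζ²) = 150 rad/s. t_p = π/ω_d = 0.0209 s.

t_p ≈ 0.0209 s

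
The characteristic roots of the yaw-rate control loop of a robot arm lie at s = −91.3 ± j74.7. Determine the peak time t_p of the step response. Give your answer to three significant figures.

t_p ≈ 0.0421 s

t_p = π/ω_d with ω_d = 74.7 (the imaginary part), so t_p = 0.0421 s.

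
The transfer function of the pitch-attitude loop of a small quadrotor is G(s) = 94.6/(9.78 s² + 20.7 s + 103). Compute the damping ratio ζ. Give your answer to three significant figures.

Dividing through by 9.78: denominator becomes s² + 2.117 s + 10.53.
So ω_n = √10.53 = 3.25 rad/s and ζ = 2.117/(2·3.25) = 0.326.

ζ ≈ 0.326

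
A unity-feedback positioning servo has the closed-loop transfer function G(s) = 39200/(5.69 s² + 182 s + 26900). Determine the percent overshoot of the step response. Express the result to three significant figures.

Dividing through by 5.69: denominator becomes s² + 31.99 s + 4728.
So ω_n = √4728 = 68.8 rad/s and ζ = 31.99/(2·68.8) = 0.233.
%OS = 100·exp(−πζ/√(1−ζ²)) = 47.2%.

%OS ≈ 47.2%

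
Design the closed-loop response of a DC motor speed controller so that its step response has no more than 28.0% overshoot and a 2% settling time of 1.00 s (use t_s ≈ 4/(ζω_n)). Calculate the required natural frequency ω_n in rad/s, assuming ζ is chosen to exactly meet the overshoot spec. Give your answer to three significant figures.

ω_n ≈ 10.7 rad/s

ζ = −ln(OS)/√(π² + (ln OS)²). With OS = 0.280, ln OS = −1.273 and ζ = 1.273/3.390 = 0.376.
Then ω_n = 4/(ζ t_s) = 4/(0.376 × 1.00) = 10.7 rad/s.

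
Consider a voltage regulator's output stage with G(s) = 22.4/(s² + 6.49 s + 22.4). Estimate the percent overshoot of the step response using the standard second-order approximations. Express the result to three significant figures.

%OS ≈ 5.19%

Matching coefficients with s² + 2ζω_n s + ω_n² gives ω_n² = 22.4 ⇒ ω_n = 4.73 rad/s, and ζ = 6.49/(2ω_n) = 0.686.
%OS = 100·exp(−πζ/√(1−ζ²)) = 5.19%.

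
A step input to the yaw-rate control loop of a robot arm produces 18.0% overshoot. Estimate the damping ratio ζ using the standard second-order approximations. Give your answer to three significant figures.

ζ ≈ 0.479

From %OS = 100·exp(−πζ/√(1−ζ²)), invert to get ζ = −ln(OS)/√(π² + ln²(OS)) with OS = 0.180.
−ln 0.180 = 1.715, so ζ = 1.715/√(π² + 2.941) = 0.479.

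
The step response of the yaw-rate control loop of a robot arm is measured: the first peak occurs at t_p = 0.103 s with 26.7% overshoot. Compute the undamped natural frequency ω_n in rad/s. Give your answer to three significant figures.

The overshoot fixes ζ = −ln(OS)/√(π²+ln²(OS)) = 0.387.
t_p = π/ω_d ⇒ ω_d = 30.5 rad/s; then ω_n = ω_d/√(1−ζ²) = 33.1 rad/s.

ω_n ≈ 33.1 rad/s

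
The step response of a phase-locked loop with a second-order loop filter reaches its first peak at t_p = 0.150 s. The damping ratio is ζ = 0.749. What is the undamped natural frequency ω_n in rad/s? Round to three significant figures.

ω_n ≈ 31.6 rad/s

Peak time t_p = π/ω_d, so ω_d = π/t_p = π/0.150 = 20.9 rad/s.
ω_n = ω_d/√(1−ζ²) = 20.9/√0.439 = 31.6 rad/s.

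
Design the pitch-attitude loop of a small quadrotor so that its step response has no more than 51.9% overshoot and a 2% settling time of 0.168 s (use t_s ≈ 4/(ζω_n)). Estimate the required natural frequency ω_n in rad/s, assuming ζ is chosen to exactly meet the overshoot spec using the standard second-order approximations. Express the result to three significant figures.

ω_n ≈ 117 rad/s

Inverting the overshoot relation: ζ = |ln 0.519|/√(π² + ln²0.519) = 0.204.
From t_s ≈ 4/(ζω_n): ω_n = 4/(ζ·t_s) = 4/(0.204·0.168) = 117 rad/s.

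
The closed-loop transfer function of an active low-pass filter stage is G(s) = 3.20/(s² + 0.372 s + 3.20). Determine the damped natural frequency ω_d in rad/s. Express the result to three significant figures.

ω_d ≈ 1.78 rad/s

Matching coefficients with s² + 2ζω_n s + ω_n² gives ω_n² = 3.20 ⇒ ω_n = 1.79 rad/s, and ζ = 0.372/(2ω_n) = 0.104.
The damped frequency ω_d = ω_n√(1−ζ²) = 1.78 rad/s.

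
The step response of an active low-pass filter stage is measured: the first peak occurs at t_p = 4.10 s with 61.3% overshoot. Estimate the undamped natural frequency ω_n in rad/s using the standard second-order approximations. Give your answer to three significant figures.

The overshoot fixes ζ = −ln(OS)/√(π²+ln²(OS)) = 0.154.
t_p = π/ω_d ⇒ ω_d = 0.766 rad/s; then ω_n = ω_d/√(1−ζ²) = 0.775 rad/s.

ω_n ≈ 0.775 rad/s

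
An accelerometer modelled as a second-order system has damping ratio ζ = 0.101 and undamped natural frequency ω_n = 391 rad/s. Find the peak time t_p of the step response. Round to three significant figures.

The damped frequency is ω_d = ω_n√(1−ζ²) = 391·√(1−0.0102) = 389 rad/s.
Peak time t_p = π/ω_d = π/389 = 0.00808 s.

t_p ≈ 0.00808 s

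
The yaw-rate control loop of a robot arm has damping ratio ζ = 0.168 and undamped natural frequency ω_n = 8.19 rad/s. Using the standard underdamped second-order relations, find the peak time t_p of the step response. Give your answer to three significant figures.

The damped frequency is ω_d = ω_n√(1−ζ²) = 8.19·√(1−0.0282) = 8.07 rad/s.
Peak time t_p = π/ω_d = π/8.07 = 0.389 s.

t_p ≈ 0.389 s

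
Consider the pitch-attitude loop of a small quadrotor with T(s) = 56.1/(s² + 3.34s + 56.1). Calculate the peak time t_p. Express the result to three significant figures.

ω_n = √56.1 = 7.49 rad/s; ζ = 3.34/(2·7.49) = 0.223.
The damped frequency ω_d = ω_n√(1−ζ²) = 7.30 rad/s. Then t_p = π/ω_d = 0.430 s.

t_p ≈ 0.430 s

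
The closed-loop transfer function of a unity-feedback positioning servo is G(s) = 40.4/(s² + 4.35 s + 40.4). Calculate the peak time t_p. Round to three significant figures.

t_p ≈ 0.526 s

Comparing the denominator to s² + 2ζω_n s + ω_n²: ω_n = √40.4 = 6.36 rad/s, and 2ζω_n = 4.35 so ζ = 4.35/(2·6.36) = 0.342.
ω_d = 6.36·√(1 − 0.342²) = 5.97 rad/s. Then t_p = π/ω_d = 0.526 s.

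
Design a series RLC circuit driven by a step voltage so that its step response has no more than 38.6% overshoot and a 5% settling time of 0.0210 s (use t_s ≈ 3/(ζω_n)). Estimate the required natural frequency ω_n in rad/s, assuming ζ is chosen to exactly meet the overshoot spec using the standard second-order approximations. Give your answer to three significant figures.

ω_n ≈ 493 rad/s

Inverting the overshoot relation: ζ = |ln 0.386|/√(π² + ln²0.386) = 0.290.
Then ω_n = 3/(ζ t_s) = 3/(0.290 × 0.0210) = 493 rad/s.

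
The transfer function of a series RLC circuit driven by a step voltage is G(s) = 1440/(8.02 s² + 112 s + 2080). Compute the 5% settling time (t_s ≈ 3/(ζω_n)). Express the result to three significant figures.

t_s ≈ 0.430 s

Dividing through by 8.02: denominator becomes s² + 13.97 s + 259.4.
So ω_n = √259.4 = 16.1 rad/s and ζ = 13.97/(2·16.1) = 0.434.
t_s ≈ 3/(ζω_n) = 0.430 s.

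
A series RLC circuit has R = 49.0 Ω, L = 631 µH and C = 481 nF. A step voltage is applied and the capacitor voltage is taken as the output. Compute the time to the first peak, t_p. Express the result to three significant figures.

t_p ≈ 0.0000743 s

For a series RLC circuit (capacitor voltage as output), ω_n = 1/√(LC) = 1/√(631 µH · 481 nF) = 57400 rad/s.
ζ = (R/2)·√(C/L) = (49.0/2)·√(481 nF/631 µH) = 0.676.
The damped frequency ω_d = ω_n√(1−ζ²) = 42300 rad/s. t_p = π/ω_d = 0.0000743 s.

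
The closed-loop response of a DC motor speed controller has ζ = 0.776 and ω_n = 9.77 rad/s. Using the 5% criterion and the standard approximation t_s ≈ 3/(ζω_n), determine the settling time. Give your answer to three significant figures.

t_s ≈ 3/(ζω_n) = 3/(0.776 × 9.77) = 0.396 s.

t_s ≈ 0.396 s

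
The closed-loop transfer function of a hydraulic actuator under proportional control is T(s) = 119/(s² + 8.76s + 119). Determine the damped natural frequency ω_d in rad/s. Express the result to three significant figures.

ω_d ≈ 9.99 rad/s

Matching coefficients with s² + 2ζω_n s + ω_n² gives ω_n² = 119 ⇒ ω_n = 10.9 rad/s, and ζ = 8.76/(2ω_n) = 0.402.
The damped frequency ω_d = ω_n√(1−ζ²) = 9.99 rad/s.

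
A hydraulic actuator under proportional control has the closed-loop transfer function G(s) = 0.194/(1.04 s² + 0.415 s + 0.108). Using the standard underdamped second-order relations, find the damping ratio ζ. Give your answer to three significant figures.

ζ ≈ 0.619

Dividing through by 1.04: denominator becomes s² + 0.3990 s + 0.1038.
So ω_n = √0.1038 = 0.322 rad/s and ζ = 0.3990/(2·0.322) = 0.619.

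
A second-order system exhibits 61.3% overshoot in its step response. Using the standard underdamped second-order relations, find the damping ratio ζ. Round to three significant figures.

ζ = −ln(OS)/√(π² + (ln OS)²). With OS = 0.613, ln OS = −0.4894 and ζ = 0.4894/3.179 = 0.154.

ζ ≈ 0.154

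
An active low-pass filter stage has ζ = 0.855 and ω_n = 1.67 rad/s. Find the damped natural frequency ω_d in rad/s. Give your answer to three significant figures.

ω_d = ω_n√(1−ζ²) = 1.67·√0.269 = 0.866 rad/s.

ω_d ≈ 0.866 rad/s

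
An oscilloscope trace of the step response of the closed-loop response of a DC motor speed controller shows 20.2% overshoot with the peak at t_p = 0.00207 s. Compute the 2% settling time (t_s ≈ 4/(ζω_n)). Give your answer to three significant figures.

t_s ≈ 0.00518 s

From the overshoot, ζ = −ln(OS)/√(π²+ln²(OS)) = 0.454.
From t_p = π/ω_d, ω_d = π/0.00207 = 1520 rad/s, so ω_n = ω_d/√(1−ζ²) = 1700 rad/s.
t_s ≈ 4/(ζω_n) = 4/(0.454·1700) = 0.00518 s.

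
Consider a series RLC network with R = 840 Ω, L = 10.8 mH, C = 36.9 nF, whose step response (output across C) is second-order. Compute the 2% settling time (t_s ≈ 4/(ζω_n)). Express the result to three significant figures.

t_s ≈ 0.000103 s

For a series RLC circuit (capacitor voltage as output), ω_n = 1/√(LC) = 1/√(10.8 mH · 36.9 nF) = 50100 rad/s.
ζ = (R/2)·√(C/L) = (840/2)·√(36.9 nF/10.8 mH) = 0.776.
t_s ≈ 4/(ζω_n) = 0.000103 s.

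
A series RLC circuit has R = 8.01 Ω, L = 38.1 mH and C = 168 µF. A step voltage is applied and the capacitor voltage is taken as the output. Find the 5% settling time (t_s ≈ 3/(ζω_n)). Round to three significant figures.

t_s ≈ 0.0285 s

For a series RLC circuit (capacitor voltage as output), ω_n = 1/√(LC) = 1/√(38.1 mH · 168 µF) = 395 rad/s.
ζ = (R/2)·√(C/L) = (8.01/2)·√(168 µF/38.1 mH) = 0.266.
t_s ≈ 3/(ζω_n) = 0.0285 s.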